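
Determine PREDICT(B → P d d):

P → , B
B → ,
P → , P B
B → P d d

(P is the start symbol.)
PREDICT(B → P d d) = (FIRST(RHS) \ {ε}) ∪ (FOLLOW(B) if ε ∈ FIRST(RHS), i.e. RHS ⇒* ε)
FIRST(P) = { ',' }
FIRST(P d d) = { ',' }
ε ∉ FIRST(P d d), so FOLLOW(B) is not added.
PREDICT(B → P d d) = { ',' }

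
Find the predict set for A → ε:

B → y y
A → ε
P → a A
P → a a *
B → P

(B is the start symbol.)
PREDICT(A → ε) = (FIRST(RHS) \ {ε}) ∪ (FOLLOW(A) if ε ∈ FIRST(RHS), i.e. RHS ⇒* ε)
The right-hand side is ε (FIRST(ε) = { ε }), so the predict set is FOLLOW(A) = { $ }
PREDICT(A → ε) = { $ }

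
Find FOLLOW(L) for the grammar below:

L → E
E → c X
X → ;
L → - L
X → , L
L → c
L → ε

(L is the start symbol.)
{ $ }

To compute FOLLOW(L), find every occurrence of L on a right-hand side N → α L β: add FIRST(β) \ {ε}, and if β is empty or nullable also add FOLLOW(N). Iterate to a fixed point.

L is the start symbol, so $ ∈ FOLLOW(L).
In L → - L: L is at the end; this adds FOLLOW(L) to itself — nothing new
In X → , L: L is at the end, add FOLLOW(X)

The FOLLOW sets referred to above (computed the same way, to a fixed point):
  FOLLOW(X) = { $ }

Taking the union: FOLLOW(L) = { $ }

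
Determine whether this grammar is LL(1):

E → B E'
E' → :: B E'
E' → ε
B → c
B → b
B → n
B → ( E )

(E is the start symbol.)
Yes, the grammar is LL(1).

A grammar is LL(1) if for each non-terminal N with multiple productions, the predict sets of those productions are pairwise disjoint, where PREDICT(N → α) = (FIRST(α) \ {ε}) ∪ (FOLLOW(N) if α ⇒* ε).

Relevant sets:
  FOLLOW(E') = { $, ')' }

For E':
  PREDICT(E' → :: B E') = { '::' }
  PREDICT(E' → ε) = { $, ')' }
For B:
  PREDICT(B → c) = { 'c' }
  PREDICT(B → b) = { 'b' }
  PREDICT(B → n) = { 'n' }
  PREDICT(B → '(' E ')') = { '(' }
E has a single production, so nothing to check there.

All predict sets are disjoint. The grammar IS LL(1).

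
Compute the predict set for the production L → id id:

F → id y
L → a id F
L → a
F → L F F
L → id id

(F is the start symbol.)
{ 'id' }

PREDICT(L → id id) = (FIRST(RHS) \ {ε}) ∪ (FOLLOW(L) if ε ∈ FIRST(RHS), i.e. RHS ⇒* ε)
FIRST(id id) = { 'id' }
ε ∉ FIRST(id id), so FOLLOW(L) is not added.
PREDICT(L → id id) = { 'id' }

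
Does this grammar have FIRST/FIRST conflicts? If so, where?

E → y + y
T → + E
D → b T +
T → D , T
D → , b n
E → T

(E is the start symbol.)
FIRST sets of the non-terminals at (or reachable through a nullable prefix from) the front of some alternative:
  FIRST(T) = { '+', ',', 'b' }
  FIRST(D) = { ',', 'b' }

Productions for E:
  E → y + y: FIRST = { 'y' }
  E → T: FIRST = { '+', ',', 'b' }
Productions for T:
  T → + E: FIRST = { '+' }
  T → D , T: FIRST = { ',', 'b' }
Productions for D:
  D → b T +: FIRST = { 'b' }
  D → , b n: FIRST = { ',' }

All alternatives of each non-terminal have pairwise disjoint FIRST sets.

Answer: No FIRST/FIRST conflicts.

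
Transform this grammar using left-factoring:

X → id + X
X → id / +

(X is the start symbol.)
X → id X'
X' → + X
X' → / +

Left-factoring transforms A → αβ₁ | αβ₂ into A → αA' and A' → β₁ | β₂
(α is the longest common prefix among the alternatives). Repeat until
no nonterminal has two alternatives with a common prefix.

Round 1: X has alternatives sharing prefix 'id'. Introduce X': X → id X'
  Add: X' → + X
  Add: X' → / +

No remaining common prefixes — done.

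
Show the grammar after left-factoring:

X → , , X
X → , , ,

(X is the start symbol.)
X → , , X'
X' → X
X' → ,

Left-factoring transforms A → αβ₁ | αβ₂ into A → αA' and A' → β₁ | β₂
(α is the longest common prefix among the alternatives). Repeat until
no nonterminal has two alternatives with a common prefix.

Round 1: X has alternatives sharing prefix ', ,'. Introduce X': X → , , X'
  Add: X' → X
  Add: X' → ,

No remaining common prefixes — done.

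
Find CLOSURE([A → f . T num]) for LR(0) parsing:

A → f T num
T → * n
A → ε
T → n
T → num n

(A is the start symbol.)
{ [A → f . T num], [T → . * n], [T → . n], [T → . num n] }

To compute CLOSURE, for each item [A → α.Bβ] where B is a non-terminal, add [B → .γ] for all productions B → γ; repeat for the newly added items until nothing changes.

Start with: [A → f . T num]
  [A → f . T num] has the dot before T: add [T → . * n], [T → . n], [T → . num n]
No further items can be added.

CLOSURE = { [A → f . T num], [T → . * n], [T → . n], [T → . num n] }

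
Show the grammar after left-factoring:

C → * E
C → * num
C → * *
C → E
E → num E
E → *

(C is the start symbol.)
C → * C'
C' → E
C' → num
C' → *
C → E
E → num E
E → *

Left-factoring transforms A → αβ₁ | αβ₂ into A → αA' and A' → β₁ | β₂
(α is the longest common prefix among the alternatives). Repeat until
no nonterminal has two alternatives with a common prefix.

Round 1: C has alternatives sharing prefix '*'. Introduce C': C → * C'
  Add: C' → E
  Add: C' → num
  Add: C' → *

No remaining common prefixes — done.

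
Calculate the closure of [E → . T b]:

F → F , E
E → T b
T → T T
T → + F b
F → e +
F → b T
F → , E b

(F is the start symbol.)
{ [E → . T b], [T → . + F b], [T → . T T] }

Start with: [E → . T b]
  [E → . T b] has the dot before T: add [T → . T T], [T → . + F b]
No further items can be added.

CLOSURE = { [E → . T b], [T → . + F b], [T → . T T] }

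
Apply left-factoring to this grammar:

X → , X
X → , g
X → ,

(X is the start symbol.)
Left-factoring transforms A → αβ₁ | αβ₂ into A → αA' and A' → β₁ | β₂
(α is the longest common prefix among the alternatives). Repeat until
no nonterminal has two alternatives with a common prefix.

Round 1: X has alternatives sharing prefix ','. Introduce X': X → , X'
  Add: X' → X
  Add: X' → g
  Add: X' → ε

No remaining common prefixes — done.

Resulting grammar:
X → , X'
X' → X
X' → g
X' → ε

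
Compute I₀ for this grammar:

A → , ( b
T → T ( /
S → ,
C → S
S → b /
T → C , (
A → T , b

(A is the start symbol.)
First, augment the grammar with A' → A
I₀ = CLOSURE({ [A' → . A] }):
  [A' → . A] has the dot before A: add [A → . , ( b], [A → . T , b]
  [A → . T , b] has the dot before T: add [T → . T ( /], [T → . C , (]
  [T → . C , (] has the dot before C: add [C → . S]
  [C → . S] has the dot before S: add [S → . ,], [S → . b /]
No further items can be added.

I₀ = { [A → . , ( b], [A → . T , b], [A' → . A], [C → . S], [S → . ,], [S → . b /], [T → . C , (], [T → . T ( /] }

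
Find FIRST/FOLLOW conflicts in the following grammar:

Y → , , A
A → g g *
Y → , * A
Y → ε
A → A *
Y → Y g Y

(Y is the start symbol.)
A FIRST/FOLLOW conflict occurs when a non-terminal N has a nullable alternative N → β (β ⇒* ε) and another alternative N → α with FIRST(α) ∩ FOLLOW(N) ≠ ∅: on such a lookahead the parser cannot decide between expanding α and letting N vanish via β.

Nullable non-terminals: Y.
FIRST sets used below: FIRST(Y) = { ',', 'g', ε }

Y: nullable alternative(s) Y → ε; FOLLOW(Y) = { $, 'g' }
  Y → , , A: FIRST \ {ε} = { ',' } — disjoint from FOLLOW(Y)
  Y → , * A: FIRST \ {ε} = { ',' } — disjoint from FOLLOW(Y)
  Y → ε: FIRST \ {ε} = { } — this is the only nullable alternative, skip
  Y → Y g Y: FIRST \ {ε} = { ',', 'g' } — overlaps FOLLOW(Y) on { 'g' }: CONFLICT

A has no nullable alternative, so no FIRST/FOLLOW check is needed there.

So the grammar has 1 FIRST/FOLLOW conflict (marked CONFLICT above).

Answer: Yes. Y → Y g Y with FOLLOW(Y) on { 'g' }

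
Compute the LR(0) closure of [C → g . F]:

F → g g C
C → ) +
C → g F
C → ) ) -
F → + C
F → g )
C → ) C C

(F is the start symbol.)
To compute CLOSURE, for each item [A → α.Bβ] where B is a non-terminal, add [B → .γ] for all productions B → γ; repeat for the newly added items until nothing changes.

Start with: [C → g . F]
  [C → g . F] has the dot before F: add [F → . g g C], [F → . + C], [F → . g )]
No further items can be added.

CLOSURE = { [C → g . F], [F → . + C], [F → . g )], [F → . g g C] }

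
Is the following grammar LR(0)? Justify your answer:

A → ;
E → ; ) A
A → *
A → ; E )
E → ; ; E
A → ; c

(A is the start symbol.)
A grammar is LR(0) if no state in the canonical LR(0) collection has:
  - both a shift item (dot before a terminal) and a complete item (shift-reduce conflict), or
  - two or more complete items (reduce-reduce conflict; the accept item [A' → A .] counts as a complete item here).

Augment with A' → A and build the canonical LR(0) collection (I0 = CLOSURE({[A' → . A]}), then GOTO on every symbol after a dot until no new states appear). It has 12 states:
  I0: { [A → . *], [A → . ; E )], [A → . ; c], [A → . ;], [A' → . A] }  — shift
  I1: { [A → * .] }  — reduce
  I2: { [A → ; . E )], [A → ; . c], [A → ; .], [E → . ; ) A], [E → . ; ; E] }  — shift, reduce
  I3: { [A' → A .] }  — accept
  I4: { [E → ; . ) A], [E → ; . ; E] }  — shift
  I5: { [A → ; E . )] }  — shift
  I6: { [A → ; c .] }  — reduce
  I7: { [A → ; E ) .] }  — reduce
  I8: { [A → . *], [A → . ; E )], [A → . ; c], [A → . ;], [E → ; ) . A] }  — shift
  I9: { [E → . ; ) A], [E → . ; ; E], [E → ; ; . E] }  — shift
  I10: { [E → ; ; E .] }  — reduce
  I11: { [E → ; ) A .] }  — reduce

Conflict in state I2:
  Shift-reduce conflict between [A → ; .] and [A → ; . c]
So the grammar is NOT LR(0).

Answer: No. Shift-reduce conflict between [A → ; .] and [A → ; . c]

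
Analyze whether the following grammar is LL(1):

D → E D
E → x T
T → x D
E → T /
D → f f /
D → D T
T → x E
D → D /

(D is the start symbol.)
No. Predict set conflict for D: { 'x' }

A grammar is LL(1) if for each non-terminal N with multiple productions, the predict sets of those productions are pairwise disjoint, where PREDICT(N → α) = (FIRST(α) \ {ε}) ∪ (FOLLOW(N) if α ⇒* ε).

Relevant sets:
  FIRST(E) = { 'x' }
  FIRST(D) = { 'f', 'x' }
  FIRST(T) = { 'x' }

For D:
  PREDICT(D → E D) = { 'x' }
  PREDICT(D → f f '/') = { 'f' }
  PREDICT(D → D T) = { 'f', 'x' }
  PREDICT(D → D '/') = { 'f', 'x' }
For E:
  PREDICT(E → x T) = { 'x' }
  PREDICT(E → T '/') = { 'x' }
For T:
  PREDICT(T → x D) = { 'x' }
  PREDICT(T → x E) = { 'x' }

Conflict found: Predict set conflict for D: { 'x' }
The grammar is NOT LL(1).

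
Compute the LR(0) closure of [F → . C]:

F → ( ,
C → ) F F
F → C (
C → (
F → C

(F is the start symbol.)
To compute CLOSURE, for each item [A → α.Bβ] where B is a non-terminal, add [B → .γ] for all productions B → γ; repeat for the newly added items until nothing changes.

Start with: [F → . C]
  [F → . C] has the dot before C: add [C → . ) F F], [C → . (]
No further items can be added.

CLOSURE = { [C → . (], [C → . ) F F], [F → . C] }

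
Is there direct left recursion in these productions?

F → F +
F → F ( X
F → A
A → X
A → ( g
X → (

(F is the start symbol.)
Yes, F is left-recursive

F → F +: LEFT RECURSIVE (starts with F)
F → F ( X: LEFT RECURSIVE (starts with F)
F → A: starts with A
A → X: starts with X
A → ( g: starts with '('
X → (: starts with '('

The grammar has direct left recursion on: F.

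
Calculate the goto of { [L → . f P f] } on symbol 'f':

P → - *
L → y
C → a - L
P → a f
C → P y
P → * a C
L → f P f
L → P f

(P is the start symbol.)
{ [L → f . P f], [P → . * a C], [P → . - *], [P → . a f] }

GOTO(I, 'f') = CLOSURE({ [A → αX.β] : [A → α.Xβ] ∈ I, X = 'f' })

Items with dot before 'f', with the dot advanced:
  [L → . f P f] → [L → f . P f]
Closure of the advanced items:
  [L → f . P f] has the dot before P: add [P → . - *], [P → . a f], [P → . * a C]

GOTO = { [L → f . P f], [P → . * a C], [P → . - *], [P → . a f] }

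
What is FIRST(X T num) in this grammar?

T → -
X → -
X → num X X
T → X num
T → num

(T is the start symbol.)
FIRST sets of the non-terminals involved (from the grammar, by fixed-point iteration):
  FIRST(X) = { '-', 'num' }

To compute FIRST(X T num), process the symbols left to right:
Symbol X is a non-terminal. Add FIRST(X) \ {ε} = { '-', 'num' }
X is not nullable (ε ∉ FIRST(X)), so stop here.
FIRST(X T num) = { '-', 'num' }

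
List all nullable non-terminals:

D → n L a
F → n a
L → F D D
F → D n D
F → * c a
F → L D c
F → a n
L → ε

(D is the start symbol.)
{ 'L' }

A non-terminal is nullable if it can derive ε (the empty string): either it has an ε-production, or it has a production whose right-hand side consists entirely of nullable non-terminals.

ε-productions: L → ε
So L is immediately nullable.
No further non-terminal can be added: every production for the remaining non-terminals contains a terminal or a non-nullable non-terminal.
Nullable = { 'L' }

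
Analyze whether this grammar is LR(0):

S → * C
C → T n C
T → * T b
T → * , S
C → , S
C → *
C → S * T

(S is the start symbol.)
No. Shift-reduce conflict between [C → * .] and [C → . *]

Augment with S' → S and build the canonical LR(0) collection (I0 = CLOSURE({[S' → . S]}), then GOTO on every symbol after a dot until no new states appear). It has 21 states:
  I0: { [S → . * C], [S' → . S] }  — shift
  I1: { [C → . *], [C → . , S], [C → . S * T], [C → . T n C], [S → * . C], [S → . * C], [T → . * , S], [T → . * T b] }  — shift
  I2: { [S' → S .] }  — accept
  I3: { [C → * .], [C → . *], [C → . , S], [C → . S * T], [C → . T n C], [S → * . C], [S → . * C], [T → * . , S], [T → * . T b], [T → . * , S], [T → . * T b] }  — shift, reduce
  I4: { [C → , . S], [S → . * C] }  — shift
  I5: { [S → * C .] }  — reduce
  I6: { [C → S . * T] }  — shift
  I7: { [C → T . n C] }  — shift
  I8: { [C → . *], [C → . , S], [C → . S * T], [C → . T n C], [C → T n . C], [S → . * C], [T → . * , S], [T → . * T b] }  — shift
  I9: { [C → T n C .] }  — reduce
  I10: { [C → S * . T], [T → . * , S], [T → . * T b] }  — shift
  I11: { [T → * . , S], [T → * . T b], [T → . * , S], [T → . * T b] }  — shift
  I12: { [C → S * T .] }  — reduce
  I13: { [S → . * C], [T → * , . S] }  — shift
  I14: { [T → * T . b] }  — shift
  I15: { [T → * T b .] }  — reduce
  I16: { [T → * , S .] }  — reduce
  I17: { [C → , S .] }  — reduce
  I18: { [C → , . S], [S → . * C], [T → * , . S] }  — shift
  I19: { [C → T . n C], [T → * T . b] }  — shift
  I20: { [C → , S .], [T → * , S .] }  — 2 reduces

Conflict in state I3:
  Shift-reduce conflict between [C → * .] and [C → . *]
So the grammar is NOT LR(0).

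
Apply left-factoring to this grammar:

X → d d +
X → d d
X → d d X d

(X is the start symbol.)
X → d d X'
X' → +
X' → ε
X' → X d

Left-factoring transforms A → αβ₁ | αβ₂ into A → αA' and A' → β₁ | β₂
(α is the longest common prefix among the alternatives). Repeat until
no nonterminal has two alternatives with a common prefix.

Round 1: X has alternatives sharing prefix 'd d'. Introduce X': X → d d X'
  Add: X' → +
  Add: X' → ε
  Add: X' → X d

No remaining common prefixes — done.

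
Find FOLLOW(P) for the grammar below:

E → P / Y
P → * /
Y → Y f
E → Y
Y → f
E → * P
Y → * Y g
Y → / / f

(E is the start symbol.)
{ $, '/' }

To compute FOLLOW(P), find every occurrence of P on a right-hand side N → α P β: add FIRST(β) \ {ε}, and if β is empty or nullable also add FOLLOW(N). Iterate to a fixed point.

In E → P / Y: P is followed by '/' Y, add FIRST('/' Y) \ {ε} = { '/' }
In E → * P: P is at the end, add FOLLOW(E)

The FOLLOW sets referred to above (computed the same way, to a fixed point):
  FOLLOW(E) = { $ }

Taking the union: FOLLOW(P) = { $, '/' }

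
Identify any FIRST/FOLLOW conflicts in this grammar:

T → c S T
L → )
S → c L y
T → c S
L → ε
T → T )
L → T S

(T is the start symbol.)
No FIRST/FOLLOW conflicts.

A FIRST/FOLLOW conflict occurs when a non-terminal N has a nullable alternative N → β (β ⇒* ε) and another alternative N → α with FIRST(α) ∩ FOLLOW(N) ≠ ∅: on such a lookahead the parser cannot decide between expanding α and letting N vanish via β.

Nullable non-terminals: L.
FIRST sets used below: FIRST(T) = { 'c' }

L: nullable alternative(s) L → ε; FOLLOW(L) = { 'y' }
  L → ): FIRST \ {ε} = { ')' } — disjoint from FOLLOW(L)
  L → ε: FIRST \ {ε} = { } — this is the only nullable alternative, skip
  L → T S: FIRST \ {ε} = { 'c' } — disjoint from FOLLOW(L)

S, T have no nullable alternative, so no FIRST/FOLLOW check is needed there.

No FIRST/FOLLOW conflicts found.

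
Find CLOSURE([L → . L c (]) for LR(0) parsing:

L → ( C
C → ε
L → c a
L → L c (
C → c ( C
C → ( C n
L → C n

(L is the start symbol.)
{ [C → . ( C n], [C → . c ( C], [C → .], [L → . ( C], [L → . C n], [L → . L c (], [L → . c a] }

Start with: [L → . L c (]
  [L → . L c (] has the dot before L: add [L → . ( C], [L → . c a], [L → . C n]
  [L → . C n] has the dot before C: add [C → .], [C → . c ( C], [C → . ( C n]
No further items can be added.

CLOSURE = { [C → . ( C n], [C → . c ( C], [C → .], [L → . ( C], [L → . C n], [L → . L c (], [L → . c a] }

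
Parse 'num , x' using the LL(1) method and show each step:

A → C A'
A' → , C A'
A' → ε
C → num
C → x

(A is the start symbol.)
LL(1) parsing maintains a stack (initially the start symbol over $) and the input. At each step: if the stack top is a terminal, match it against the current input token; if it is a non-terminal N, replace it with the RHS of M[N, lookahead] (the unique production whose predict set contains the lookahead).

Stack is shown with the top on the left.

Stack     Input      Action
---------------------------
A $       num , x $  output A → C A'
C A' $    num , x $  output C → num
num A' $  num , x $  match 'num'
A' $      , x $      output A' → , C A'
, C A' $  , x $      match ','
C A' $    x $        output C → x
x A' $    x $        match 'x'
A' $      $          output A' → ε
$         $          accept

The string is accepted.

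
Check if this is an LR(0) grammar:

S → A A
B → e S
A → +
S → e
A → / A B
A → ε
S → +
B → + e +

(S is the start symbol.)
No. Shift-reduce conflict between [A → .] and [A → . +]

A grammar is LR(0) if no state in the canonical LR(0) collection has:
  - both a shift item (dot before a terminal) and a complete item (shift-reduce conflict), or
  - two or more complete items (reduce-reduce conflict; the accept item [S' → S .] counts as a complete item here).

Augment with S' → S and build the canonical LR(0) collection (I0 = CLOSURE({[S' → . S]}), then GOTO on every symbol after a dot until no new states appear). It has 15 states:
  I0: { [A → . +], [A → . / A B], [A → .], [S → . +], [S → . A A], [S → . e], [S' → . S] }  — shift, reduce
  I1: { [A → + .], [S → + .] }  — 2 reduces
  I2: { [A → . +], [A → . / A B], [A → .], [A → / . A B] }  — shift, reduce
  I3: { [A → . +], [A → . / A B], [A → .], [S → A . A] }  — shift, reduce
  I4: { [S' → S .] }  — accept
  I5: { [S → e .] }  — reduce
  I6: { [A → + .] }  — reduce
  I7: { [S → A A .] }  — reduce
  I8: { [A → / A . B], [B → . + e +], [B → . e S] }  — shift
  I9: { [B → + . e +] }  — shift
  I10: { [A → / A B .] }  — reduce
  I11: { [A → . +], [A → . / A B], [A → .], [B → e . S], [S → . +], [S → . A A], [S → . e] }  — shift, reduce
  I12: { [B → e S .] }  — reduce
  I13: { [B → + e . +] }  — shift
  I14: { [B → + e + .] }  — reduce

Conflict in state I0:
  Shift-reduce conflict between [A → .] and [A → . +]
So the grammar is NOT LR(0).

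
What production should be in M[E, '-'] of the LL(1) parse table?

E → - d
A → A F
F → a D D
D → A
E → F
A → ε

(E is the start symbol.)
E → - d

To find M[E, '-'], we find productions for E where '-' is in the predict set (PREDICT(N → α) = (FIRST(α) \ {ε}) ∪ (FOLLOW(N) if α ⇒* ε)).

Relevant sets:
  FIRST(F) = { 'a' }

E → - d: PREDICT = { '-' }
  '-' is in predict set, so this production goes in M[E, '-']
E → F: PREDICT = { 'a' }

M[E, '-'] = E → - d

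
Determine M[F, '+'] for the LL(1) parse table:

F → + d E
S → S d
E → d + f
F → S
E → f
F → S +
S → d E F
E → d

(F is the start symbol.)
F → + d E

To find M[F, '+'], we find productions for F where '+' is in the predict set (PREDICT(N → α) = (FIRST(α) \ {ε}) ∪ (FOLLOW(N) if α ⇒* ε)).

Relevant sets:
  FIRST(S) = { 'd' }

F → + d E: PREDICT = { '+' }
  '+' is in predict set, so this production goes in M[F, '+']
F → S: PREDICT = { 'd' }
F → S +: PREDICT = { 'd' }

M[F, '+'] = F → + d E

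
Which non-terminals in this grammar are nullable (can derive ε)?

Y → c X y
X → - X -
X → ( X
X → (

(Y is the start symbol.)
None

A non-terminal is nullable if it can derive ε (the empty string): either it has an ε-production, or it has a production whose right-hand side consists entirely of nullable non-terminals.

There are no ε-productions, so no non-terminal can derive ε.
No non-terminals are nullable.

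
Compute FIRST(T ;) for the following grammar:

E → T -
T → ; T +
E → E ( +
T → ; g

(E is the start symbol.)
FIRST sets of the non-terminals involved (from the grammar, by fixed-point iteration):
  FIRST(T) = { ';' }

To compute FIRST(T ;), process the symbols left to right:
Symbol T is a non-terminal. Add FIRST(T) \ {ε} = { ';' }
T is not nullable (ε ∉ FIRST(T)), so stop here.
FIRST(T ;) = { ';' }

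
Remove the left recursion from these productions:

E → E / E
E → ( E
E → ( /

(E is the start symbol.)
E is directly left-recursive. The standard transformation for
  A → A α₁ | ... | A α_m | β₁ | ... | β_n
is
  A  → β₁ A' | ... | β_n A'
  A' → α₁ A' | ... | α_m A' | ε

E → ( E becomes E → ( E E'
E → ( / becomes E → ( / E'
E → E / E becomes E' → / E E'
Add E' → ε

Resulting grammar:
E → ( E E'
E → ( / E'
E' → / E E'
E' → ε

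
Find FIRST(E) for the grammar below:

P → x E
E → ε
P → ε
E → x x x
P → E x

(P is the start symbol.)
{ 'x', ε }

From E → ε:
  - ε-production, so ε ∈ FIRST(E)
From E → x x x:
  - x is a terminal: add 'x' and stop

Collecting: FIRST(E) = { 'x', ε }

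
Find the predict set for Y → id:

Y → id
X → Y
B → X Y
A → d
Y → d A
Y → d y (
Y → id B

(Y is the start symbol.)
PREDICT(Y → id) = (FIRST(RHS) \ {ε}) ∪ (FOLLOW(Y) if ε ∈ FIRST(RHS), i.e. RHS ⇒* ε)
FIRST(id) = { 'id' }
ε ∉ FIRST(id), so FOLLOW(Y) is not added.
PREDICT(Y → id) = { 'id' }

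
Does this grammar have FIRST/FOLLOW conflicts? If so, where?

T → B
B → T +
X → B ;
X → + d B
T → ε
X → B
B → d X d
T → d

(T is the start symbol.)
Nullable non-terminals: T.
FIRST sets used below: FIRST(B) = { '+', 'd' }

T: nullable alternative(s) T → ε; FOLLOW(T) = { $, '+' }
  T → B: FIRST \ {ε} = { '+', 'd' } — overlaps FOLLOW(T) on { '+' }: CONFLICT
  T → ε: FIRST \ {ε} = { } — this is the only nullable alternative, skip
  T → d: FIRST \ {ε} = { 'd' } — disjoint from FOLLOW(T)

B, X have no nullable alternative, so no FIRST/FOLLOW check is needed there.

So the grammar has 1 FIRST/FOLLOW conflict (marked CONFLICT above).

Answer: Yes. T → B with FOLLOW(T) on { '+' }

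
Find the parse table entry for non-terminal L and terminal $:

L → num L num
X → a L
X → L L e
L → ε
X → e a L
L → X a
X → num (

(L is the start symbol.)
To find M[L, $], we find productions for L where $ is in the predict set (PREDICT(N → α) = (FIRST(α) \ {ε}) ∪ (FOLLOW(N) if α ⇒* ε)).

Relevant sets:
  FIRST(X) = { 'a', 'e', 'num' }
  FOLLOW(L) = { $, 'a', 'e', 'num' }

L → num L num: PREDICT = { 'num' }
L → ε: PREDICT = { $, 'a', 'e', 'num' }
  $ is in predict set, so this production goes in M[L, $]
L → X a: PREDICT = { 'a', 'e', 'num' }

M[L, $] = L → ε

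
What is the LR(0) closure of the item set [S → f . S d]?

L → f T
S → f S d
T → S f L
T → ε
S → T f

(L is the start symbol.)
To compute CLOSURE, for each item [A → α.Bβ] where B is a non-terminal, add [B → .γ] for all productions B → γ; repeat for the newly added items until nothing changes.

Start with: [S → f . S d]
  [S → f . S d] has the dot before S: add [S → . f S d], [S → . T f]
  [S → . T f] has the dot before T: add [T → . S f L], [T → .]
No further items can be added.

CLOSURE = { [S → . T f], [S → . f S d], [S → f . S d], [T → . S f L], [T → .] }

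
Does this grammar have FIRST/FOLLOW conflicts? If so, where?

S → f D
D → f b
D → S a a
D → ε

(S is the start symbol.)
Nullable non-terminals: D.
FIRST sets used below: FIRST(S) = { 'f' }

D: nullable alternative(s) D → ε; FOLLOW(D) = { $, 'a' }
  D → f b: FIRST \ {ε} = { 'f' } — disjoint from FOLLOW(D)
  D → S a a: FIRST \ {ε} = { 'f' } — disjoint from FOLLOW(D)
  D → ε: FIRST \ {ε} = { } — this is the only nullable alternative, skip

S has no nullable alternative, so no FIRST/FOLLOW check is needed there.

No FIRST/FOLLOW conflicts found.

Answer: No FIRST/FOLLOW conflicts.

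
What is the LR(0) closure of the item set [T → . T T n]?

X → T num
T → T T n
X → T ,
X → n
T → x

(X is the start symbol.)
Start with: [T → . T T n]
  [T → . T T n] has the dot before T: add [T → . x]
No further items can be added.

CLOSURE = { [T → . T T n], [T → . x] }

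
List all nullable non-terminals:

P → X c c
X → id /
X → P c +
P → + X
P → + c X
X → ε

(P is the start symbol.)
{ 'X' }

A non-terminal is nullable if it can derive ε (the empty string): either it has an ε-production, or it has a production whose right-hand side consists entirely of nullable non-terminals.

ε-productions: X → ε
So X is immediately nullable.
No further non-terminal can be added: every production for the remaining non-terminals contains a terminal or a non-nullable non-terminal.
Nullable = { 'X' }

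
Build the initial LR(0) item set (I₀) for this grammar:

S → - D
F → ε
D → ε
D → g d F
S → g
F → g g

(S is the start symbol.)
{ [S → . - D], [S → . g], [S' → . S] }

First, augment the grammar with S' → S
I₀ = CLOSURE({ [S' → . S] }):
  [S' → . S] has the dot before S: add [S → . - D], [S → . g]
No further items can be added.

I₀ = { [S → . - D], [S → . g], [S' → . S] }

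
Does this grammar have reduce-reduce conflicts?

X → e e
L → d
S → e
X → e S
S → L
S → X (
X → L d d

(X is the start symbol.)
Yes — I8: [S → e .] vs [X → e e .]

Augment with X' → X and build the canonical LR(0) collection (I0 = CLOSURE({[X' → . X]}), then GOTO on every symbol after a dot until no new states appear). It has 12 states:
  I0: { [L → . d], [X → . L d d], [X → . e S], [X → . e e], [X' → . X] }  — shift
  I1: { [X → L . d d] }  — shift
  I2: { [X' → X .] }  — accept
  I3: { [L → d .] }  — reduce
  I4: { [L → . d], [S → . L], [S → . X (], [S → . e], [X → . L d d], [X → . e S], [X → . e e], [X → e . S], [X → e . e] }  — shift
  I5: { [S → L .], [X → L . d d] }  — shift, reduce
  I6: { [X → e S .] }  — reduce
  I7: { [S → X . (] }  — shift
  I8: { [L → . d], [S → . L], [S → . X (], [S → . e], [S → e .], [X → . L d d], [X → . e S], [X → . e e], [X → e . S], [X → e . e], [X → e e .] }  — shift, 2 reduces
  I9: { [S → X ( .] }  — reduce
  I10: { [X → L d . d] }  — shift
  I11: { [X → L d d .] }  — reduce

I8 contains complete items [S → e .], [X → e e .] — reduce-reduce conflict.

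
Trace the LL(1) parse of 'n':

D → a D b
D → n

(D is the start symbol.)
Stack is shown with the top on the left.

Stack  Input  Action
--------------------
D $    n $    output D → n
n $    n $    match 'n'
$      $      accept

The string is accepted.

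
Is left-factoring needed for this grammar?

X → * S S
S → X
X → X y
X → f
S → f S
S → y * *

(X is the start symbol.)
No, left-factoring is not needed

Left-factoring is needed when two productions for the same non-terminal
share a common prefix on the right-hand side.

Productions for X:
  X → * S S
  X → X y
  X → f
Productions for S:
  S → X
  S → f S
  S → y * *

No common prefixes found.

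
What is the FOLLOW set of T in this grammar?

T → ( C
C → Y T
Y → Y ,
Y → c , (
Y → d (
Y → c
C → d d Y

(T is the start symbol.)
T is the start symbol, so $ ∈ FOLLOW(T).
In C → Y T: T is at the end, add FOLLOW(C)

The FOLLOW sets referred to above (computed the same way, to a fixed point):
  FOLLOW(C) = { $ }

Taking the union: FOLLOW(T) = { $ }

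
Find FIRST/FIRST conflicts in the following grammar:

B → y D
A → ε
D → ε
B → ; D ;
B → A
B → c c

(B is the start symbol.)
No FIRST/FIRST conflicts.

FIRST sets of the non-terminals at (or reachable through a nullable prefix from) the front of some alternative:
  FIRST(A) = { ε }

Productions for B:
  B → y D: FIRST = { 'y' }
  B → ; D ;: FIRST = { ';' }
  B → A: FIRST = { ε }
  B → c c: FIRST = { 'c' }
A, D have only one production, so no FIRST/FIRST conflict is possible there.

All alternatives of each non-terminal have pairwise disjoint FIRST sets.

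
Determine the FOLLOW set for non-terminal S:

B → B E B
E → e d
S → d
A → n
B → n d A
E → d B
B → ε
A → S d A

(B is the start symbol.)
{ 'd' }

In A → S d A: S is followed by d A, add FIRST(d A) \ {ε} = { 'd' }

Taking the union: FOLLOW(S) = { 'd' }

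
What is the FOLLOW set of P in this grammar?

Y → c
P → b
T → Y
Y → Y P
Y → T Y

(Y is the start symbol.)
{ $, 'b', 'c' }

To compute FOLLOW(P), find every occurrence of P on a right-hand side N → α P β: add FIRST(β) \ {ε}, and if β is empty or nullable also add FOLLOW(N). Iterate to a fixed point.

In Y → Y P: P is at the end, add FOLLOW(Y)

The FOLLOW sets referred to above (computed the same way, to a fixed point):
  FOLLOW(Y) = { $, 'b', 'c' }

Taking the union: FOLLOW(P) = { $, 'b', 'c' }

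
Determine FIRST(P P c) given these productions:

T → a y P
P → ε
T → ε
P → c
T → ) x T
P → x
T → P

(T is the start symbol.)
FIRST sets of the non-terminals involved (from the grammar, by fixed-point iteration):
  FIRST(P) = { 'c', 'x', ε }

To compute FIRST(P P c), process the symbols left to right:
Symbol P is a non-terminal. Add FIRST(P) \ {ε} = { 'c', 'x' }
P is nullable (ε ∈ FIRST(P)), continue to the next symbol.
Symbol P is a non-terminal. Add FIRST(P) \ {ε} = { 'c', 'x' }
P is nullable (ε ∈ FIRST(P)), continue to the next symbol.
Symbol c is a terminal. Add 'c' and stop.
FIRST(P P c) = { 'c', 'x' }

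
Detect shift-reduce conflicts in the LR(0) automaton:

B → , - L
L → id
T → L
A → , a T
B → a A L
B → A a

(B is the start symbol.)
No shift-reduce conflicts

A shift-reduce conflict occurs when an LR(0) state has both:
  - a complete (reduce) item [A → α .] (dot at the end), and
  - a shift item [B → β . c γ] (dot before a terminal).

Augment with B' → B and build the canonical LR(0) collection (I0 = CLOSURE({[B' → . B]}), then GOTO on every symbol after a dot until no new states appear). It has 15 states:
  I0: { [A → . , a T], [B → . , - L], [B → . A a], [B → . a A L], [B' → . B] }  — shift
  I1: { [A → , . a T], [B → , . - L] }  — shift
  I2: { [B → A . a] }  — shift
  I3: { [B' → B .] }  — accept
  I4: { [A → . , a T], [B → a . A L] }  — shift
  I5: { [A → , . a T] }  — shift
  I6: { [B → a A . L], [L → . id] }  — shift
  I7: { [B → a A L .] }  — reduce
  I8: { [L → id .] }  — reduce
  I9: { [A → , a . T], [L → . id], [T → . L] }  — shift
  I10: { [T → L .] }  — reduce
  I11: { [A → , a T .] }  — reduce
  I12: { [B → A a .] }  — reduce
  I13: { [B → , - . L], [L → . id] }  — shift
  I14: { [B → , - L .] }  — reduce

No state contains both a complete item and a shift item.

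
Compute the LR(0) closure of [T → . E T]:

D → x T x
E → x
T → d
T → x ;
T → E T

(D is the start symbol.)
Start with: [T → . E T]
  [T → . E T] has the dot before E: add [E → . x]
No further items can be added.

CLOSURE = { [E → . x], [T → . E T] }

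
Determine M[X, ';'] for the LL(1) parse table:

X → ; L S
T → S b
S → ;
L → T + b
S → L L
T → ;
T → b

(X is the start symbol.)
To find M[X, ';'], we find productions for X where ';' is in the predict set (PREDICT(N → α) = (FIRST(α) \ {ε}) ∪ (FOLLOW(N) if α ⇒* ε)).

X → ; L S: PREDICT = { ';' }
  ';' is in predict set, so this production goes in M[X, ';']

M[X, ';'] = X → ; L S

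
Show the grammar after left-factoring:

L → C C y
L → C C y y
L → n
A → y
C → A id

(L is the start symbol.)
Left-factoring transforms A → αβ₁ | αβ₂ into A → αA' and A' → β₁ | β₂
(α is the longest common prefix among the alternatives). Repeat until
no nonterminal has two alternatives with a common prefix.

Round 1: L has alternatives sharing prefix 'C C y'. Introduce L': L → C C y L'
  Add: L' → ε
  Add: L' → y

No remaining common prefixes — done.

Resulting grammar:
L → C C y L'
L' → ε
L' → y
L → n
A → y
C → A id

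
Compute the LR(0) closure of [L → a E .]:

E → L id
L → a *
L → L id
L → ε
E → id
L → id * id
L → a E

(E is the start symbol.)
{ [L → a E .] }

Start with: [L → a E .]
The dot is at the end, so nothing is added.

CLOSURE = { [L → a E .] }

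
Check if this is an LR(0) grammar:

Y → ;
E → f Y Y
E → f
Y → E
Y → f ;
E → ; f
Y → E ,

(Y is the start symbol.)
No. Shift-reduce conflict between [Y → ; .] and [E → ; . f]

A grammar is LR(0) if no state in the canonical LR(0) collection has:
  - both a shift item (dot before a terminal) and a complete item (shift-reduce conflict), or
  - two or more complete items (reduce-reduce conflict; the accept item [Y' → Y .] counts as a complete item here).

Augment with Y' → Y and build the canonical LR(0) collection (I0 = CLOSURE({[Y' → . Y]}), then GOTO on every symbol after a dot until no new states appear). It has 10 states:
  I0: { [E → . ; f], [E → . f Y Y], [E → . f], [Y → . ;], [Y → . E ,], [Y → . E], [Y → . f ;], [Y' → . Y] }  — shift
  I1: { [E → ; . f], [Y → ; .] }  — shift, reduce
  I2: { [Y → E . ,], [Y → E .] }  — shift, reduce
  I3: { [Y' → Y .] }  — accept
  I4: { [E → . ; f], [E → . f Y Y], [E → . f], [E → f . Y Y], [E → f .], [Y → . ;], [Y → . E ,], [Y → . E], [Y → . f ;], [Y → f . ;] }  — shift, reduce
  I5: { [E → ; . f], [Y → ; .], [Y → f ; .] }  — shift, 2 reduces
  I6: { [E → . ; f], [E → . f Y Y], [E → . f], [E → f Y . Y], [Y → . ;], [Y → . E ,], [Y → . E], [Y → . f ;] }  — shift
  I7: { [E → f Y Y .] }  — reduce
  I8: { [E → ; f .] }  — reduce
  I9: { [Y → E , .] }  — reduce

Conflict in state I1:
  Shift-reduce conflict between [Y → ; .] and [E → ; . f]
So the grammar is NOT LR(0).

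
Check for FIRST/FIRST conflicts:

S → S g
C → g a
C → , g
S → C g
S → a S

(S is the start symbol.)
Yes. S → S g / S → C g on { ',', 'g' }; S → S g / S → a S on { 'a' }

FIRST sets of the non-terminals at (or reachable through a nullable prefix from) the front of some alternative:
  FIRST(S) = { ',', 'a', 'g' }
  FIRST(C) = { ',', 'g' }

Productions for S:
  S → S g: FIRST = { ',', 'a', 'g' }
  S → C g: FIRST = { ',', 'g' }
  S → a S: FIRST = { 'a' }
Productions for C:
  C → g a: FIRST = { 'g' }
  C → , g: FIRST = { ',' }

Conflict for S: S → S g and S → C g
  Overlap: { ',', 'g' }
Conflict for S: S → S g and S → a S
  Overlap: { 'a' }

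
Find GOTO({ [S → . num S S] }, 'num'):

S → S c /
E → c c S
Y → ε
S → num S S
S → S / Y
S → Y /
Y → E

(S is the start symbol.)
GOTO(I, 'num') = CLOSURE({ [A → αX.β] : [A → α.Xβ] ∈ I, X = 'num' })

Items with dot before 'num', with the dot advanced:
  [S → . num S S] → [S → num . S S]
Closure of the advanced items:
  [S → num . S S] has the dot before S: add [S → . S c /], [S → . num S S], [S → . S / Y], [S → . Y /]
  [S → . Y /] has the dot before Y: add [Y → .], [Y → . E]
  [Y → . E] has the dot before E: add [E → . c c S]

GOTO = { [E → . c c S], [S → . S / Y], [S → . S c /], [S → . Y /], [S → . num S S], [S → num . S S], [Y → . E], [Y → .] }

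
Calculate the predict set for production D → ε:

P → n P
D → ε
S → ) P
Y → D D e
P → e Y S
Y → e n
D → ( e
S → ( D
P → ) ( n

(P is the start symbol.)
PREDICT(D → ε) = (FIRST(RHS) \ {ε}) ∪ (FOLLOW(D) if ε ∈ FIRST(RHS), i.e. RHS ⇒* ε)
The right-hand side is ε (FIRST(ε) = { ε }), so the predict set is FOLLOW(D) = { $, '(', 'e' }
PREDICT(D → ε) = { $, '(', 'e' }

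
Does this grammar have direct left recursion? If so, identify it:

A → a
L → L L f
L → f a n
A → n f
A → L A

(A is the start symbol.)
Yes, L is left-recursive

A → a: starts with a
L → L L f: LEFT RECURSIVE (starts with L)
L → f a n: starts with f
A → n f: starts with n
A → L A: starts with L

The grammar has direct left recursion on: L.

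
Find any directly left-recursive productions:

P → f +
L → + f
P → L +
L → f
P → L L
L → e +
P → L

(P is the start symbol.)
No direct left recursion

P → f +: starts with f
L → + f: starts with '+'
P → L +: starts with L
L → f: starts with f
P → L L: starts with L
L → e +: starts with e
P → L: starts with L

No direct left recursion found.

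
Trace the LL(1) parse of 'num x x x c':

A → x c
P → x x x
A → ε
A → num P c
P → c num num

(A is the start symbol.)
Stack is shown with the top on the left.

Stack      Input          Action
--------------------------------
A $        num x x x c $  output A → num P c
num P c $  num x x x c $  match 'num'
P c $      x x x c $      output P → x x x
x x x c $  x x x c $      match 'x'
x x c $    x x c $        match 'x'
x c $      x c $          match 'x'
c $        c $            match 'c'
$          $              accept

The string is accepted.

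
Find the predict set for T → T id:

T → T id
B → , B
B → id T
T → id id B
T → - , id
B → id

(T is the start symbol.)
PREDICT(T → T id) = (FIRST(RHS) \ {ε}) ∪ (FOLLOW(T) if ε ∈ FIRST(RHS), i.e. RHS ⇒* ε)
FIRST(T) = { '-', 'id' }
FIRST(T id) = { '-', 'id' }
ε ∉ FIRST(T id), so FOLLOW(T) is not added.
PREDICT(T → T id) = { '-', 'id' }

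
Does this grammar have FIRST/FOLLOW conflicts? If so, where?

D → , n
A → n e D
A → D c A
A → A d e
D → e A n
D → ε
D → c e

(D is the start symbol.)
Yes. D → c e with FOLLOW(D) on { 'c' }

A FIRST/FOLLOW conflict occurs when a non-terminal N has a nullable alternative N → β (β ⇒* ε) and another alternative N → α with FIRST(α) ∩ FOLLOW(N) ≠ ∅: on such a lookahead the parser cannot decide between expanding α and letting N vanish via β.

Nullable non-terminals: D.

D: nullable alternative(s) D → ε; FOLLOW(D) = { $, 'c', 'd', 'n' }
  D → , n: FIRST \ {ε} = { ',' } — disjoint from FOLLOW(D)
  D → e A n: FIRST \ {ε} = { 'e' } — disjoint from FOLLOW(D)
  D → ε: FIRST \ {ε} = { } — this is the only nullable alternative, skip
  D → c e: FIRST \ {ε} = { 'c' } — overlaps FOLLOW(D) on { 'c' }: CONFLICT

A has no nullable alternative, so no FIRST/FOLLOW check is needed there.

So the grammar has 1 FIRST/FOLLOW conflict (marked CONFLICT above).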